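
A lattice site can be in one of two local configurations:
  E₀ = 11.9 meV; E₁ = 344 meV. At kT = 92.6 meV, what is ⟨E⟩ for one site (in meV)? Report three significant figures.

20.9 meV

Eᵢ/kT = 0.12851, 3.7149.
Z = Σ e^(−Eᵢ/kT) = e^(−0.12851) + e^(−3.7149) = 0.87940 + 0.024358 = 0.90376.
⟨E⟩ = Σ Eᵢ e^(−Eᵢ/kT) / Z = (11.9·0.87940 + 344·0.024358) / 0.90376 = 20.9 meV.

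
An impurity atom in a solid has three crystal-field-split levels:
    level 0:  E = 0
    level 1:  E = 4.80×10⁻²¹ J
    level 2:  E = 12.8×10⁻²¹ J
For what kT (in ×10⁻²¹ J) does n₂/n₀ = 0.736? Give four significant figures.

41.76 ×10⁻²¹ J

n₂/n₀ = exp[−(E₂−E₀)/kT] = 0.736.
⇒ (E₂−E₀)/kT = ln(1/0.736) = ln(1.35870) = 0.306528.
kT = 12.8 ×10⁻²¹ J / 0.306528 = 41.76 ×10⁻²¹ J.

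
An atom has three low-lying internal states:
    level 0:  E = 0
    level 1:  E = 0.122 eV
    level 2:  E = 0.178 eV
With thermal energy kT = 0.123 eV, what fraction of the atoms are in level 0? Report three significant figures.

0.623

Eᵢ/kT = 0, 0.99187, 1.4472.
Z = Σ e^(−Eᵢ/kT) = e^(−0) + e^(−0.99187) + e^(−1.4472) = 1.0000 + 0.37088 + 0.23523 = 1.6061.
P₀ = e^(−E₀/kT) / Z = 1.0000/1.6061 = 0.623.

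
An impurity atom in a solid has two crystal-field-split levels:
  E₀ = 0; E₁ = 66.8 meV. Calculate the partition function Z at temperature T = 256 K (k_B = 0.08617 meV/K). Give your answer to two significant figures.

k_BT = 0.08617 × 256 K = 22.06 meV.
Eᵢ/kT = 0, 3.028.
Z = Σ e^(−Eᵢ/kT) = e^(−0) + e^(−3.028) = 1.000 + 0.04841 = 1.048.

Z = 1.0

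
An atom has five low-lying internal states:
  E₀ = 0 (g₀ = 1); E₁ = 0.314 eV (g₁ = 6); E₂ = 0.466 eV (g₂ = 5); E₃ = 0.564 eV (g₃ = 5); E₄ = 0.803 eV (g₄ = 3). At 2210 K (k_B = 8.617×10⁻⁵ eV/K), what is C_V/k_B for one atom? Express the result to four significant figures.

k_BT = 8.617×10⁻⁵ × 2210 K = 0.190436 eV.
Eᵢ/kT = 0, 1.64885, 2.44702, 2.96162, 4.21664.
Z = Σ gᵢe^(−Eᵢ/kT) = 1·e^(−0) + 6·e^(−1.64885) + 5·e^(−2.44702) + 5·e^(−2.96162) + 3·e^(−4.21664) = 1.00000 + 1.15363 + 0.432756 + 0.258675 + 0.0442443 = 2.88931.
⟨E⟩ = 0.257960 eV, ⟨E²⟩ = 0.110245 eV².
C_V/k_B = (⟨E²⟩ − ⟨E⟩²)/(kT)² = (0.110245 − 0.0665434)/0.0362659 = 1.205.

1.205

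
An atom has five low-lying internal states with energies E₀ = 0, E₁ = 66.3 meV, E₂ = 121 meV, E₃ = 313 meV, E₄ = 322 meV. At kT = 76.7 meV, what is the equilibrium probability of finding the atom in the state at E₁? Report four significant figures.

0.2538

Eᵢ/kT = 0, 0.864407, 1.57757, 4.08083, 4.19817.
Z = Σ e^(−Eᵢ/kT) = e^(−0) + e^(−0.864407) + e^(−1.57757) + e^(−4.08083) + e^(−4.19817) = 1.00000 + 0.421301 + 0.206476 + 0.0168934 + 0.0150230 = 1.65969.
P₁ = e^(−E₁/kT) / Z = 0.421301/1.65969 = 0.2538.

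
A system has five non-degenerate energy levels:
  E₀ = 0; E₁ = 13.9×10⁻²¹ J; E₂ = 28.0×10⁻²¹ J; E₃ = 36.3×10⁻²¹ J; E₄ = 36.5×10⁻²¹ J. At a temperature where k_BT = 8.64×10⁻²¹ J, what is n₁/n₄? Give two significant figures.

n₁/n₄ = exp[−(E₁−E₄)/kT] = exp(−(-22.6 ×10⁻²¹ J)/(8.64 ×10⁻²¹ J)) = exp(2.616) = 14.

14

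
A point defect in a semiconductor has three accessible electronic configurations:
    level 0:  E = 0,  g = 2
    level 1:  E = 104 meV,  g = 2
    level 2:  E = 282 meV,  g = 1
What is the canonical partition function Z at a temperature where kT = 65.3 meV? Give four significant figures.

Z = 2.420

Eᵢ/kT = 0, 1.59265, 4.31853.
Z = Σ gᵢe^(−Eᵢ/kT) = 2·e^(−0) + 2·e^(−1.59265) + 1·e^(−4.31853) = 2.00000 + 0.406772 + 0.0133194 = 2.42009.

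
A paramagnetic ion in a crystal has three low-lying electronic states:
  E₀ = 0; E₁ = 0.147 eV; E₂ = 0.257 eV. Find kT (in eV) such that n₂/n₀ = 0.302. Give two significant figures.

n₂/n₀ = exp[−(E₂−E₀)/kT] = 0.302.
⇒ (E₂−E₀)/kT = ln(1/0.302) = ln(3.311) = 1.197.
kT = 0.257 eV / 1.197 = 0.21 eV.

0.21 eV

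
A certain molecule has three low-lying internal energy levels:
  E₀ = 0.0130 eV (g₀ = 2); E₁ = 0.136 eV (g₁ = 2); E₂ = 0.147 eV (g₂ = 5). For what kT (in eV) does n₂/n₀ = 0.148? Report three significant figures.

n₂/n₀ = (g₂/g₀) exp[−(E₂−E₀)/kT] = 0.148.
⇒ (E₂−E₀)/kT = ln((5/2)/0.148) = ln(16.892) = 2.8268.
kT = 0.1340 eV / 2.8268 = 0.0474 eV.

0.0474 eV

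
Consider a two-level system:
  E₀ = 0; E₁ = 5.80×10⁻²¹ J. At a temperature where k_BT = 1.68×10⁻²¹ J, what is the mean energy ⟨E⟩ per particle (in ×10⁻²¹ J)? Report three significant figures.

Eᵢ/kT = 0, 3.4524.
Z = Σ e^(−Eᵢ/kT) = e^(−0) + e^(−3.4524) = 1.0000 + 0.031670 = 1.0317.
⟨E⟩ = Σ Eᵢ e^(−Eᵢ/kT) / Z = (0·1.0000 + 5.80·0.031670) / 1.0317 = 0.178 ×10⁻²¹ J.

0.178 ×10⁻²¹ J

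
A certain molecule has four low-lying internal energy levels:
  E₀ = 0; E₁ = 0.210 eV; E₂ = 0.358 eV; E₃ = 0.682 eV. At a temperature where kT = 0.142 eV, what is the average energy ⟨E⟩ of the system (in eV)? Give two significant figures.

Eᵢ/kT = 0, 1.479, 2.521, 4.803.
Z = Σ e^(−Eᵢ/kT) = e^(−0) + e^(−1.479) + e^(−2.521) + e^(−4.803) = 1.000 + 0.2279 + 0.08038 + 0.008205 = 1.316.
⟨E⟩ = Σ Eᵢ e^(−Eᵢ/kT) / Z = (0·1.000 + 0.210·0.2279 + 0.358·0.08038 + 0.682·0.008205) / 1.316 = 0.062 eV.

0.062 eV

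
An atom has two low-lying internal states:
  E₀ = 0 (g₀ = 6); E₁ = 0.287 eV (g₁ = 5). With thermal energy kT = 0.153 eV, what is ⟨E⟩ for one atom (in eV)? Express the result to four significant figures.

Eᵢ/kT = 0, 1.87582.
Z = Σ gᵢe^(−Eᵢ/kT) = 6·e^(−0) + 5·e^(−1.87582) = 6.00000 + 0.766146 = 6.76615.
⟨E⟩ = Σ Eᵢ gᵢe^(−Eᵢ/kT) / Z = (0·6.00000 + 0.287·0.766146) / 6.76615 = 0.03250 eV.

0.03250 eV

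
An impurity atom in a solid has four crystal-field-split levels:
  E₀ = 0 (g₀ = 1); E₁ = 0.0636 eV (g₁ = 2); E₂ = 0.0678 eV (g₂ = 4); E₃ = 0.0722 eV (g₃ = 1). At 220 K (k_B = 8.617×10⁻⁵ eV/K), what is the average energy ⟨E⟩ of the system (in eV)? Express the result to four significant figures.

k_BT = 8.617×10⁻⁵ × 220 K = 0.0189574 eV.
Eᵢ/kT = 0, 3.35489, 3.57644, 3.80854.
Z = Σ gᵢe^(−Eᵢ/kT) = 1·e^(−0) + 2·e^(−3.35489) + 4·e^(−3.57644) + 1·e^(−3.80854) = 1.00000 + 0.0698264 + 0.111900 + 0.0221805 = 1.20391.
⟨E⟩ = Σ Eᵢ gᵢe^(−Eᵢ/kT) / Z = (0·1.00000 + 0.0636·0.0698264 + 0.0678·0.111900 + 0.0722·0.0221805) / 1.20391 = 0.01132 eV.

0.01132 eV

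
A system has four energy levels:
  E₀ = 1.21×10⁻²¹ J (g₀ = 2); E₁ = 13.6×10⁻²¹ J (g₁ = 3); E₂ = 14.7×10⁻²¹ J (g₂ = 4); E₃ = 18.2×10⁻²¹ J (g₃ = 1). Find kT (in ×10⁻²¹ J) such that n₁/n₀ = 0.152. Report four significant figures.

n₁/n₀ = (g₁/g₀) exp[−(E₁−E₀)/kT] = 0.152.
⇒ (E₁−E₀)/kT = ln((3/2)/0.152) = ln(9.86842) = 2.28934.
kT = 12.39 ×10⁻²¹ J / 2.28934 = 5.412 ×10⁻²¹ J.

5.412 ×10⁻²¹ J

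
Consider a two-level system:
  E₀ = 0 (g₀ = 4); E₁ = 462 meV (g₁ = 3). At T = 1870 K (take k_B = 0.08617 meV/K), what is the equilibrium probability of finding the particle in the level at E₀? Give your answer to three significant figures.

k_BT = 0.08617 × 1870 K = 161.14 meV.
Eᵢ/kT = 0, 2.8671.
Z = Σ gᵢe^(−Eᵢ/kT) = 4·e^(−0) + 3·e^(−2.8671) = 4.0000 + 0.17059 = 4.1706.
P₀ = g₀ e^(−E₀/kT) / Z = 4.0000/4.1706 = 0.959.

0.959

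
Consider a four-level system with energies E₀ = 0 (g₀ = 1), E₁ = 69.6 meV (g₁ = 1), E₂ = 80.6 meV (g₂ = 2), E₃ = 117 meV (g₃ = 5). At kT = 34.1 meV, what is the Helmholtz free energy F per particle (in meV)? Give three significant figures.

-13.4 meV

Eᵢ/kT = 0, 2.0411, 2.3636, 3.4311.
Z = Σ gᵢe^(−Eᵢ/kT) = 1·e^(−0) + 1·e^(−2.0411) + 2·e^(−2.3636) + 5·e^(−3.4311) = 1.0000 + 0.12989 + 0.18816 + 0.16176 = 1.4798.
F = −kT ln Z = −34.1 × ln(1.4798) = −34.1 × 0.39191 = -13.4 meV.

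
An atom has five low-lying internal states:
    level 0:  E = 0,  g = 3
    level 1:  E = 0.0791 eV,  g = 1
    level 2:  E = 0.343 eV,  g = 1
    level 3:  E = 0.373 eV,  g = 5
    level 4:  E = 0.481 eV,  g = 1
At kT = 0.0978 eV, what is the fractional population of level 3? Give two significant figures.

Eᵢ/kT = 0, 0.8088, 3.507, 3.814, 4.918.
Z = Σ gᵢe^(−Eᵢ/kT) = 3·e^(−0) + 1·e^(−0.8088) + 1·e^(−3.507) + 5·e^(−3.814) + 1·e^(−4.918) = 3.000 + 0.4454 + 0.02999 + 0.1103 + 0.007314 = 3.593.
P₃ = g₃ e^(−E₃/kT) / Z = 0.1103/3.593 = 0.031.

0.031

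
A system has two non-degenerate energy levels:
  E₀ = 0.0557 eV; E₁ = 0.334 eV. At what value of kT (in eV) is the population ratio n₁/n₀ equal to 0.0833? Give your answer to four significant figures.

0.1120 eV

n₁/n₀ = exp[−(E₁−E₀)/kT] = 0.0833.
⇒ (E₁−E₀)/kT = ln(1/0.0833) = ln(12.0048) = 2.48531.
kT = 0.2783 eV / 2.48531 = 0.1120 eV.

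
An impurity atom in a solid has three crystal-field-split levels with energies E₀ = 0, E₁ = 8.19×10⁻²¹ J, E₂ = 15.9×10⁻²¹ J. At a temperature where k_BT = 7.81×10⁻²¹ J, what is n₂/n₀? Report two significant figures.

n₂/n₀ = exp[−(E₂−E₀)/kT] = exp(−(15.9 ×10⁻²¹ J)/(7.81 ×10⁻²¹ J)) = exp(-2.036) = 0.13.

0.13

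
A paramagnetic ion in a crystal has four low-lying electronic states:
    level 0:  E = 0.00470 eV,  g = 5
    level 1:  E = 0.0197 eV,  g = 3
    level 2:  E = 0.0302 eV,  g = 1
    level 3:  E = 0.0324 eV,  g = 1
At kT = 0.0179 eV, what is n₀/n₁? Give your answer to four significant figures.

n₀/n₁ = (g₀/g₁) exp[−(E₀−E₁)/kT] = (5/3) × exp(−(-0.01500 eV)/(0.0179 eV)) = (5/3) × exp(0.837989) = 3.853.

3.853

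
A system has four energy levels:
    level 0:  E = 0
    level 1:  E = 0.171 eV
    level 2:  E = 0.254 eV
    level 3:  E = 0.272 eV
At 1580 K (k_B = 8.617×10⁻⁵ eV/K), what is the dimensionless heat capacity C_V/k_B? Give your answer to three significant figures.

k_BT = 8.617×10⁻⁵ × 1580 K = 0.13615 eV.
Eᵢ/kT = 0, 1.2560, 1.8656, 1.9978.
Z = Σ e^(−Eᵢ/kT) = e^(−0) + e^(−1.2560) + e^(−1.8656) + e^(−1.9978) = 1.0000 + 0.28479 + 0.15480 + 0.13563 = 1.5752.
⟨E⟩ = 0.079298 eV, ⟨E²⟩ = 0.017997 eV².
C_V/k_B = (⟨E²⟩ − ⟨E⟩²)/(kT)² = (0.017997 − 0.0062882)/0.018537 = 0.632.

0.632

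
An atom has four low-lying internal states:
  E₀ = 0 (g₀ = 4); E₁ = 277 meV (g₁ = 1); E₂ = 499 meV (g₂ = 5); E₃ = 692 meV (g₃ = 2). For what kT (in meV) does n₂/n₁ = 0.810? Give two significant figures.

120 meV

n₂/n₁ = (g₂/g₁) exp[−(E₂−E₁)/kT] = 0.810.
⇒ (E₂−E₁)/kT = ln((5/1)/0.810) = ln(6.173) = 1.820.
kT = 222 meV / 1.820 = 120 meV.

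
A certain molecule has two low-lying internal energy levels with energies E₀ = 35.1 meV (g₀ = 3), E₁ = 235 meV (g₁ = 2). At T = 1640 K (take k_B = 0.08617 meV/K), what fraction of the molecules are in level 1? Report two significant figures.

0.14

k_BT = 0.08617 × 1640 K = 141.3 meV.
Eᵢ/kT = 0.2484, 1.663.
Z = Σ gᵢe^(−Eᵢ/kT) = 3·e^(−0.2484) + 2·e^(−1.663) = 2.340 + 0.3791 = 2.719.
P₁ = g₁ e^(−E₁/kT) / Z = 0.3791/2.719 = 0.14.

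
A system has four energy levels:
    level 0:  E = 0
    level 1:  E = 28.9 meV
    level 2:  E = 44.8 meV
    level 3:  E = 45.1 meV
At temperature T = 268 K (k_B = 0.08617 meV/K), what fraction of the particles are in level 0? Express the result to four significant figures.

0.6363

k_BT = 0.08617 × 268 K = 23.0936 meV.
Eᵢ/kT = 0, 1.25143, 1.93993, 1.95292.
Z = Σ e^(−Eᵢ/kT) = e^(−0) + e^(−1.25143) + e^(−1.93993) + e^(−1.95292) = 1.00000 + 0.286095 + 0.143714 + 0.141859 = 1.57167.
P₀ = e^(−E₀/kT) / Z = 1.00000/1.57167 = 0.6363.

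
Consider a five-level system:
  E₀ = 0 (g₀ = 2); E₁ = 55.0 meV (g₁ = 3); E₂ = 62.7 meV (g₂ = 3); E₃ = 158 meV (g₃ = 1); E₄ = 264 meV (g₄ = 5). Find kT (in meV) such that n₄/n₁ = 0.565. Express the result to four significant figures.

193.2 meV

n₄/n₁ = (g₄/g₁) exp[−(E₄−E₁)/kT] = 0.565.
⇒ (E₄−E₁)/kT = ln((5/3)/0.565) = ln(2.94985) = 1.08175.
kT = 209.0 meV / 1.08175 = 193.2 meV.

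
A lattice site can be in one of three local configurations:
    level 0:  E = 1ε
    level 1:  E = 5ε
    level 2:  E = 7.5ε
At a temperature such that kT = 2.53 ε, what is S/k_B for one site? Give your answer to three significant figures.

Eᵢ/kT = 0.39526, 1.9763, 2.9644.
Z = Σ e^(−Eᵢ/kT) = e^(−0.39526) + e^(−1.9763) + e^(−2.9644) = 0.67350 + 0.13858 + 0.051591 = 0.86367.
⟨E⟩ = Σ EᵢPᵢ = 2.0301 ε.
S/k_B = ln Z + ⟨E⟩/kT = ln(0.86367) + 2.0301/2.53 = -0.14656 + 0.80241 = 0.656.

0.656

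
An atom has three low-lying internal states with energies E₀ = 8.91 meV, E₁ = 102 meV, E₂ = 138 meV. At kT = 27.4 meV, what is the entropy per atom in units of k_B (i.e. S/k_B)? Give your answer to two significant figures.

0.19

Eᵢ/kT = 0.3252, 3.723, 5.036.
Z = Σ e^(−Eᵢ/kT) = e^(−0.3252) + e^(−3.723) + e^(−5.036) = 0.7224 + 0.02416 + 0.006500 = 0.7531.
⟨E⟩ = Σ EᵢPᵢ = 13.01 meV.
S/k_B = ln Z + ⟨E⟩/kT = ln(0.7531) + 13.01/27.4 = -0.2836 + 0.4748 = 0.19.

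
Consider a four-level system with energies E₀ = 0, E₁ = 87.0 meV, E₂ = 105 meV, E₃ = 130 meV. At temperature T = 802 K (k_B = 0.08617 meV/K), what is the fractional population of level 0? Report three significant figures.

k_BT = 0.08617 × 802 K = 69.108 meV.
Eᵢ/kT = 0, 1.2589, 1.5194, 1.8811.
Z = Σ e^(−Eᵢ/kT) = e^(−0) + e^(−1.2589) + e^(−1.5194) + e^(−1.8811) = 1.0000 + 0.28397 + 0.21884 + 0.15242 = 1.6552.
P₀ = e^(−E₀/kT) / Z = 1.0000/1.6552 = 0.604.

0.604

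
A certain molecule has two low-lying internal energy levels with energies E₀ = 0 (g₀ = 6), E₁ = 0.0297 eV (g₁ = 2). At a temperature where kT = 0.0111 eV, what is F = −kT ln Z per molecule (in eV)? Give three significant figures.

Eᵢ/kT = 0, 2.6757.
Z = Σ gᵢe^(−Eᵢ/kT) = 6·e^(−0) + 2·e^(−2.6757) = 6.0000 + 0.13772 = 6.1377.
F = −kT ln Z = −0.0111 × ln(6.1377) = −0.0111 × 1.8145 = -0.0201 eV.

-0.0201 eV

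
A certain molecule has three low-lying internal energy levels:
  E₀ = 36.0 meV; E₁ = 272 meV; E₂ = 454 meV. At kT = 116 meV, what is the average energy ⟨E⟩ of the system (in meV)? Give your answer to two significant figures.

Eᵢ/kT = 0.3103, 2.345, 3.914.
Z = Σ e^(−Eᵢ/kT) = e^(−0.3103) + e^(−2.345) + e^(−3.914) = 0.7332 + 0.09585 + 0.01996 = 0.8490.
⟨E⟩ = Σ Eᵢ e^(−Eᵢ/kT) / Z = (36.0·0.7332 + 272·0.09585 + 454·0.01996) / 0.8490 = 72 meV.

72 meV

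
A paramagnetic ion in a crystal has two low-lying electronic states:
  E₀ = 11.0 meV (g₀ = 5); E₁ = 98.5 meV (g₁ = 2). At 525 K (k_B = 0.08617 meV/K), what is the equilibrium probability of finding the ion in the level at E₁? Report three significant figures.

k_BT = 0.08617 × 525 K = 45.239 meV.
Eᵢ/kT = 0.24315, 2.1773.
Z = Σ gᵢe^(−Eᵢ/kT) = 5·e^(−0.24315) + 2·e^(−2.1773) = 3.9208 + 0.22669 = 4.1475.
P₁ = g₁ e^(−E₁/kT) / Z = 0.22669/4.1475 = 0.0547.

0.0547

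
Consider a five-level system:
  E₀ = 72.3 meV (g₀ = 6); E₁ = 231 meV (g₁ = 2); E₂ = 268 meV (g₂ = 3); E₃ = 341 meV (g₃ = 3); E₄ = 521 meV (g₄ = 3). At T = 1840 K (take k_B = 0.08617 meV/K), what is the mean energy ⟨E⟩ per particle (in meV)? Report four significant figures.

134.1 meV

k_BT = 0.08617 × 1840 K = 158.553 meV.
Eᵢ/kT = 0.455999, 1.45693, 1.69029, 2.15070, 3.28597.
Z = Σ gᵢe^(−Eᵢ/kT) = 6·e^(−0.455999) + 2·e^(−1.45693) + 3·e^(−1.69029) + 3·e^(−2.15070) + 3·e^(−3.28597) = 3.80289 + 0.465901 + 0.553398 + 0.349208 + 0.112213 = 5.28361.
⟨E⟩ = Σ Eᵢ gᵢe^(−Eᵢ/kT) / Z = (72.3·3.80289 + 231·0.465901 + 268·0.553398 + 341·0.349208 + 521·0.112213) / 5.28361 = 134.1 meV.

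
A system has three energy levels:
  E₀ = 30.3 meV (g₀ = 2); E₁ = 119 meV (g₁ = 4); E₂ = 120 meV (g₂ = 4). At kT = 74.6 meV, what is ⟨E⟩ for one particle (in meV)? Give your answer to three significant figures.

Eᵢ/kT = 0.40617, 1.5952, 1.6086.
Z = Σ gᵢe^(−Eᵢ/kT) = 2·e^(−0.40617) + 4·e^(−1.5952) + 4·e^(−1.6086) = 1.3324 + 0.81147 + 0.80067 = 2.9445.
⟨E⟩ = Σ Eᵢ gᵢe^(−Eᵢ/kT) / Z = (30.3·1.3324 + 119·0.81147 + 120·0.80067) / 2.9445 = 79.1 meV.

79.1 meV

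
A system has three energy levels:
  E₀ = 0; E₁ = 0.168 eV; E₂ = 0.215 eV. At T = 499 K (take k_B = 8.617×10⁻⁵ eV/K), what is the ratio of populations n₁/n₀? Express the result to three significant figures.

0.0201

k_BT = 8.617×10⁻⁵ × 499 K = 0.042999 eV.
n₁/n₀ = exp[−(E₁−E₀)/kT] = exp(−(0.168 eV)/(0.042999 eV)) = exp(-3.9071) = 0.0201.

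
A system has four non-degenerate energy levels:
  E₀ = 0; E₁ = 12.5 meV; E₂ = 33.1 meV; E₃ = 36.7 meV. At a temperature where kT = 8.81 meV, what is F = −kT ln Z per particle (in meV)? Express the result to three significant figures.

Eᵢ/kT = 0, 1.4188, 3.7571, 4.1657.
Z = Σ e^(−Eᵢ/kT) = e^(−0) + e^(−1.4188) + e^(−3.7571) + e^(−4.1657) = 1.0000 + 0.24200 + 0.023351 + 0.015519 = 1.2809.
F = −kT ln Z = −8.81 × ln(1.2809) = −8.81 × 0.24756 = -2.18 meV.

-2.18 meV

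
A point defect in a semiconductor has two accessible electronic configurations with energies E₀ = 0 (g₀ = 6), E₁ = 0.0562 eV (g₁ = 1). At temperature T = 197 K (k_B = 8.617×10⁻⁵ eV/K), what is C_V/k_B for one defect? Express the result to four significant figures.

k_BT = 8.617×10⁻⁵ × 197 K = 0.0169755 eV.
Eᵢ/kT = 0, 3.31065.
Z = Σ gᵢe^(−Eᵢ/kT) = 6·e^(−0) + 1·e^(−3.31065) = 6.00000 + 0.0364924 = 6.03649.
⟨E⟩ = 0.000339746 eV, ⟨E²⟩ = 0.0000190937 eV².
C_V/k_B = (⟨E²⟩ − ⟨E⟩²)/(kT)² = (0.0000190937 − 0.000000115427)/0.000288168 = 0.06586.

0.06586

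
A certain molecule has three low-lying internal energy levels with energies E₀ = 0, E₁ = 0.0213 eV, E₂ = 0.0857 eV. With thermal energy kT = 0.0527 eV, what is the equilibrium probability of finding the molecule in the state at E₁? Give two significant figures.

0.36

Eᵢ/kT = 0, 0.4042, 1.626.
Z = Σ e^(−Eᵢ/kT) = e^(−0) + e^(−0.4042) + e^(−1.626) = 1.000 + 0.6675 + 0.1967 = 1.864.
P₁ = e^(−E₁/kT) / Z = 0.6675/1.864 = 0.36.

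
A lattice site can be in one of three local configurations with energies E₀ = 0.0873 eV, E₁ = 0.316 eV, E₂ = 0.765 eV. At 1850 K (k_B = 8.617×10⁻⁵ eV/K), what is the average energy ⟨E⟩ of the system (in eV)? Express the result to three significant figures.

0.139 eV

k_BT = 8.617×10⁻⁵ × 1850 K = 0.15941 eV.
Eᵢ/kT = 0.54764, 1.9823, 4.7989.
Z = Σ e^(−Eᵢ/kT) = e^(−0.54764) + e^(−1.9823) + e^(−4.7989) = 0.57831 + 0.13775 + 0.0082388 = 0.72430.
⟨E⟩ = Σ Eᵢ e^(−Eᵢ/kT) / Z = (0.0873·0.57831 + 0.316·0.13775 + 0.765·0.0082388) / 0.72430 = 0.139 eV.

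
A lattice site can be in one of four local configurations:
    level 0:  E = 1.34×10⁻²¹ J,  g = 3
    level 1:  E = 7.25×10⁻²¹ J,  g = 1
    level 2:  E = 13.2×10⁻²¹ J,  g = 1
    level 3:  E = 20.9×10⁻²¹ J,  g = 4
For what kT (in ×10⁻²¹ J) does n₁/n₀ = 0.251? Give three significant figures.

n₁/n₀ = (g₁/g₀) exp[−(E₁−E₀)/kT] = 0.251.
⇒ (E₁−E₀)/kT = ln((1/3)/0.251) = ln(1.3280) = 0.28367.
kT = 5.91 ×10⁻²¹ J / 0.28367 = 20.8 ×10⁻²¹ J.

20.8 ×10⁻²¹ J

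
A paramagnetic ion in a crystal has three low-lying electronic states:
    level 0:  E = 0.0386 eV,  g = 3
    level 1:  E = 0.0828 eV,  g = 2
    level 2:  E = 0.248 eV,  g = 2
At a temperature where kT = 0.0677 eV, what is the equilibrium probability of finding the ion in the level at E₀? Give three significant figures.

0.726

Eᵢ/kT = 0.57016, 1.2230, 3.6632.
Z = Σ gᵢe^(−Eᵢ/kT) = 3·e^(−0.57016) + 2·e^(−1.2230) + 2·e^(−3.6632) = 1.6963 + 0.58869 + 0.051301 = 2.3363.
P₀ = g₀ e^(−E₀/kT) / Z = 1.6963/2.3363 = 0.726.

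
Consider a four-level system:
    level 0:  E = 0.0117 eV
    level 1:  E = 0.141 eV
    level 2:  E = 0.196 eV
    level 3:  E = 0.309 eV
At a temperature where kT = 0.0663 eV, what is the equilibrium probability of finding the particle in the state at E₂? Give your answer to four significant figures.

0.05105

Eᵢ/kT = 0.176471, 2.12670, 2.95626, 4.66063.
Z = Σ e^(−Eᵢ/kT) = e^(−0.176471) + e^(−2.12670) + e^(−2.95626) + e^(−4.66063) = 0.838223 + 0.119230 + 0.0520131 + 0.00946050 = 1.01893.
P₂ = e^(−E₂/kT) / Z = 0.0520131/1.01893 = 0.05105.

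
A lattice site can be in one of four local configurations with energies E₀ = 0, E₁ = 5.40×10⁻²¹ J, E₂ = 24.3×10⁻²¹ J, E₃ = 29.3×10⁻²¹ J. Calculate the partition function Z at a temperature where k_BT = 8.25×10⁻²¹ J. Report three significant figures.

Z = 1.60

Eᵢ/kT = 0, 0.65455, 2.9455, 3.5515.
Z = Σ e^(−Eᵢ/kT) = e^(−0) + e^(−0.65455) + e^(−2.9455) + e^(−3.5515) = 1.0000 + 0.51968 + 0.052576 + 0.028682 = 1.6009.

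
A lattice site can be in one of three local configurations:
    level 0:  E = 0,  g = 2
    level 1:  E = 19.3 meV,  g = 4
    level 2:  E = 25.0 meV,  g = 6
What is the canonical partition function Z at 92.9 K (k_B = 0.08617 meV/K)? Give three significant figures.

k_BT = 0.08617 × 92.9 K = 8.0052 meV.
Eᵢ/kT = 0, 2.4109, 3.1230.
Z = Σ gᵢe^(−Eᵢ/kT) = 2·e^(−0) + 4·e^(−2.4109) + 6·e^(−3.1230) = 2.0000 + 0.35894 + 0.26415 = 2.6231.

Z = 2.62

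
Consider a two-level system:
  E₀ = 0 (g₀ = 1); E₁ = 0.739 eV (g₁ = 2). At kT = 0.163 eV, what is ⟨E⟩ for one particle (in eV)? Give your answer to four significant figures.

0.01554 eV

Eᵢ/kT = 0, 4.53374.
Z = Σ gᵢe^(−Eᵢ/kT) = 1·e^(−0) + 2·e^(−4.53374) = 1.00000 + 0.0214809 = 1.02148.
⟨E⟩ = Σ Eᵢ gᵢe^(−Eᵢ/kT) / Z = (0·1.00000 + 0.739·0.0214809) / 1.02148 = 0.01554 eV.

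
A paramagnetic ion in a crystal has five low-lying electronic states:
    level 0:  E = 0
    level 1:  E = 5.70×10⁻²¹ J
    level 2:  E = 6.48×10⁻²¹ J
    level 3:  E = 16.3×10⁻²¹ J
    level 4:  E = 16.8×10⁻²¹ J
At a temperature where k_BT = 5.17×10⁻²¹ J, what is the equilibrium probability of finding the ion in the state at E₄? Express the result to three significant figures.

0.0228

Eᵢ/kT = 0, 1.1025, 1.2534, 3.1528, 3.2495.
Z = Σ e^(−Eᵢ/kT) = e^(−0) + e^(−1.1025) + e^(−1.2534) + e^(−3.1528) + e^(−3.2495) = 1.0000 + 0.33204 + 0.28553 + 0.042732 + 0.038794 = 1.6991.
P₄ = e^(−E₄/kT) / Z = 0.038794/1.6991 = 0.0228.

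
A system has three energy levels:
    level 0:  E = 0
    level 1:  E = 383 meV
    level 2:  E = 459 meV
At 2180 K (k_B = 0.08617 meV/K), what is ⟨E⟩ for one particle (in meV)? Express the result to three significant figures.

k_BT = 0.08617 × 2180 K = 187.85 meV.
Eᵢ/kT = 0, 2.0389, 2.4434.
Z = Σ e^(−Eᵢ/kT) = e^(−0) + e^(−2.0389) + e^(−2.4434) = 1.0000 + 0.13017 + 0.086865 = 1.2170.
⟨E⟩ = Σ Eᵢ e^(−Eᵢ/kT) / Z = (0·1.0000 + 383·0.13017 + 459·0.086865) / 1.2170 = 73.7 meV.

73.7 meV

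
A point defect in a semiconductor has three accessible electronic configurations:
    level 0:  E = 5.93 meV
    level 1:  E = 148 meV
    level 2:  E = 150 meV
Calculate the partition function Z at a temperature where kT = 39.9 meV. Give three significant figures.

Eᵢ/kT = 0.14862, 3.7093, 3.7594.
Z = Σ e^(−Eᵢ/kT) = e^(−0.14862) + e^(−3.7093) + e^(−3.7594) = 0.86190 + 0.024495 + 0.023298 = 0.90969.

Z = 0.910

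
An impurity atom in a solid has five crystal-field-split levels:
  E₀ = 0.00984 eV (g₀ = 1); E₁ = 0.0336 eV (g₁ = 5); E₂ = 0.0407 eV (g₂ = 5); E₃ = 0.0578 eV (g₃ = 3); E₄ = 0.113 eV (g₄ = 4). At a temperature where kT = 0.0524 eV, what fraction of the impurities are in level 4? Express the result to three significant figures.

Eᵢ/kT = 0.18779, 0.64122, 0.77672, 1.1031, 2.1565.
Z = Σ gᵢe^(−Eᵢ/kT) = 1·e^(−0.18779) + 5·e^(−0.64122) + 5·e^(−0.77672) + 3·e^(−1.1031) + 4·e^(−2.1565) = 0.82879 + 2.6332 + 2.2996 + 0.99552 + 0.46292 = 7.2200.
P₄ = g₄ e^(−E₄/kT) / Z = 0.46292/7.2200 = 0.0641.

0.0641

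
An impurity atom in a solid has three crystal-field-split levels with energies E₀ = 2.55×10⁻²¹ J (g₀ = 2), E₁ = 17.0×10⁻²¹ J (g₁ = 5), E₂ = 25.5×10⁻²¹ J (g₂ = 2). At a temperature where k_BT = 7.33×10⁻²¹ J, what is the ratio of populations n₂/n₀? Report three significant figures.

n₂/n₀ = (g₂/g₀) exp[−(E₂−E₀)/kT] = (2/2) × exp(−(22.95 ×10⁻²¹ J)/(7.33 ×10⁻²¹ J)) = (2/2) × exp(-3.1310) = 0.0437.

0.0437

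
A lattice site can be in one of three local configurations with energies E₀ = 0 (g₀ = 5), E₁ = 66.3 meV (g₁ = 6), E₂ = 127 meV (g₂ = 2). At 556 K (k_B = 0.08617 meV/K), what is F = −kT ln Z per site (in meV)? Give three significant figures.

k_BT = 0.08617 × 556 K = 47.911 meV.
Eᵢ/kT = 0, 1.3838, 2.6507.
Z = Σ gᵢe^(−Eᵢ/kT) = 5·e^(−0) + 6·e^(−1.3838) + 2·e^(−2.6507) = 5.0000 + 1.5037 + 0.14120 = 6.6449.
F = −kT ln Z = −47.911 × ln(6.6449) = −47.911 × 1.8938 = -90.7 meV.

-90.7 meV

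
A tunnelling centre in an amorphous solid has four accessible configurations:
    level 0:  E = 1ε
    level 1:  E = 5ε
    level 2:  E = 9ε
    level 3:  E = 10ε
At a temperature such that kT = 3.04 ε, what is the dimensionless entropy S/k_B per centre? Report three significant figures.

Eᵢ/kT = 0.32895, 1.6447, 2.9605, 3.2895.
Z = Σ e^(−Eᵢ/kT) = e^(−0.32895) + e^(−1.6447) + e^(−2.9605) + e^(−3.2895) = 0.71968 + 0.19307 + 0.051793 + 0.037272 = 1.0018.
⟨E⟩ = Σ EᵢPᵢ = 2.5194 ε.
S/k_B = ln Z + ⟨E⟩/kT = ln(1.0018) + 2.5194/3.04 = 0.0017984 + 0.82875 = 0.831.

0.831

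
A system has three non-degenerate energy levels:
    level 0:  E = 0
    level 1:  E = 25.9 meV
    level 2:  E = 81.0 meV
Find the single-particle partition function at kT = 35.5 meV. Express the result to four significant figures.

Z = 1.584

Eᵢ/kT = 0, 0.729577, 2.28169.
Z = Σ e^(−Eᵢ/kT) = e^(−0) + e^(−0.729577) + e^(−2.28169) = 1.00000 + 0.482113 + 0.102111 = 1.58422.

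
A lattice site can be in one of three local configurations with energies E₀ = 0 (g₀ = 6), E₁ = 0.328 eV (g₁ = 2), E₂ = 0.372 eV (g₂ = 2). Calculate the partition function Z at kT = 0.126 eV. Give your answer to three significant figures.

Z = 6.25

Eᵢ/kT = 0, 2.6032, 2.9524.
Z = Σ gᵢe^(−Eᵢ/kT) = 6·e^(−0) + 2·e^(−2.6032) + 2·e^(−2.9524) = 6.0000 + 0.14807 + 0.10443 = 6.2525.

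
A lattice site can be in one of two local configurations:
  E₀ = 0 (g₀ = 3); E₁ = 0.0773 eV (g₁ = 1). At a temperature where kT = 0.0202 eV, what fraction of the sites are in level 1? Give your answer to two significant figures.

0.0072

Eᵢ/kT = 0, 3.827.
Z = Σ gᵢe^(−Eᵢ/kT) = 3·e^(−0) + 1·e^(−3.827) = 3.000 + 0.02177 = 3.022.
P₁ = g₁ e^(−E₁/kT) / Z = 0.02177/3.022 = 0.0072.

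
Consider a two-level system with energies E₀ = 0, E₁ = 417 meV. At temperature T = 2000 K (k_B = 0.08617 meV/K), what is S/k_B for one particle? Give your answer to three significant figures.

0.283

k_BT = 0.08617 × 2000 K = 172.34 meV.
Eᵢ/kT = 0, 2.4196.
Z = Σ e^(−Eᵢ/kT) = e^(−0) + e^(−2.4196) = 1.0000 + 0.088957 = 1.0890.
⟨E⟩ = Σ EᵢPᵢ = 34.063 meV.
S/k_B = ln Z + ⟨E⟩/kT = ln(1.0890) + 34.063/172.34 = 0.085260 + 0.19765 = 0.283.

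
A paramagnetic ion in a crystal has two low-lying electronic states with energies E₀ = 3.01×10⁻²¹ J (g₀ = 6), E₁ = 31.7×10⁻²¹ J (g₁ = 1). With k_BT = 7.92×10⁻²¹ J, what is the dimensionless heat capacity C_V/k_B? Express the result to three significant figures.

0.0579

Eᵢ/kT = 0.38005, 4.0025.
Z = Σ gᵢe^(−Eᵢ/kT) = 6·e^(−0.38005) + 1·e^(−4.0025) = 4.1030 + 0.018270 = 4.1213.
⟨E⟩ = 3.1372, ⟨E²⟩ = 13.475.
C_V/k_B = (⟨E²⟩ − ⟨E⟩²)/(kT)² = (13.475 − 9.8420)/62.726 = 0.0579.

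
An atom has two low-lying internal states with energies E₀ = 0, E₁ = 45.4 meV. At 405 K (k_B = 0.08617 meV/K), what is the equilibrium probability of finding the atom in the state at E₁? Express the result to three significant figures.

k_BT = 0.08617 × 405 K = 34.899 meV.
Eᵢ/kT = 0, 1.3009.
Z = Σ e^(−Eᵢ/kT) = e^(−0) + e^(−1.3009) = 1.0000 + 0.27229 = 1.2723.
P₁ = e^(−E₁/kT) / Z = 0.27229/1.2723 = 0.214.

0.214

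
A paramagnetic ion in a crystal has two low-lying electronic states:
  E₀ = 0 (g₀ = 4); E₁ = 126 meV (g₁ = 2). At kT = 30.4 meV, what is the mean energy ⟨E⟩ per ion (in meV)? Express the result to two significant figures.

0.99 meV

Eᵢ/kT = 0, 4.145.
Z = Σ gᵢe^(−Eᵢ/kT) = 4·e^(−0) + 2·e^(−4.145) = 4.000 + 0.03169 = 4.032.
⟨E⟩ = Σ Eᵢ gᵢe^(−Eᵢ/kT) / Z = (0·4.000 + 126·0.03169) / 4.032 = 0.99 meV.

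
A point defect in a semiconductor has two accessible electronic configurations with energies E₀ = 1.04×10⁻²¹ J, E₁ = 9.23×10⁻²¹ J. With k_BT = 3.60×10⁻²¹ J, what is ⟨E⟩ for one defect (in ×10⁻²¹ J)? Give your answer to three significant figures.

1.80 ×10⁻²¹ J

Eᵢ/kT = 0.28889, 2.5639.
Z = Σ e^(−Eᵢ/kT) = e^(−0.28889) + e^(−2.5639) = 0.74909 + 0.077004 = 0.82609.
⟨E⟩ = Σ Eᵢ e^(−Eᵢ/kT) / Z = (1.04·0.74909 + 9.23·0.077004) / 0.82609 = 1.80 ×10⁻²¹ J.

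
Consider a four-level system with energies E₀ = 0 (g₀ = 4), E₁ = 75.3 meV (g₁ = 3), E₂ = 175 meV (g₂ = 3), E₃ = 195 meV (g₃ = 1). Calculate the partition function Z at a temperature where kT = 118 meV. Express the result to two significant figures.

Eᵢ/kT = 0, 0.6381, 1.483, 1.653.
Z = Σ gᵢe^(−Eᵢ/kT) = 4·e^(−0) + 3·e^(−0.6381) + 3·e^(−1.483) + 1·e^(−1.653) = 4.000 + 1.585 + 0.6809 + 0.1915 = 6.457.

Z = 6.5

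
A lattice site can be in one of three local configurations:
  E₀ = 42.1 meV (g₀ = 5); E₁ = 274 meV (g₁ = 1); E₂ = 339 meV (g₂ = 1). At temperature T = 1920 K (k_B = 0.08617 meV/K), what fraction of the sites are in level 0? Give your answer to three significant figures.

k_BT = 0.08617 × 1920 K = 165.45 meV.
Eᵢ/kT = 0.25446, 1.6561, 2.0490.
Z = Σ gᵢe^(−Eᵢ/kT) = 5·e^(−0.25446) + 1·e^(−1.6561) + 1·e^(−2.0490) = 3.8767 + 0.19088 + 0.12886 = 4.1964.
P₀ = g₀ e^(−E₀/kT) / Z = 3.8767/4.1964 = 0.924.

0.924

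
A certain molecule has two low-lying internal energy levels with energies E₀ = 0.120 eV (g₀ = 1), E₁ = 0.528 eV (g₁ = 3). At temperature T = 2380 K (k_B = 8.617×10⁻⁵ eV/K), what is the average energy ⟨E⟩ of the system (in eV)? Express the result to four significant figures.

0.2387 eV

k_BT = 8.617×10⁻⁵ × 2380 K = 0.205085 eV.
Eᵢ/kT = 0.585123, 2.57454.
Z = Σ gᵢe^(−Eᵢ/kT) = 1·e^(−0.585123) + 3·e^(−2.57454) = 0.557037 + 0.228567 = 0.785604.
⟨E⟩ = Σ Eᵢ gᵢe^(−Eᵢ/kT) / Z = (0.120·0.557037 + 0.528·0.228567) / 0.785604 = 0.2387 eV.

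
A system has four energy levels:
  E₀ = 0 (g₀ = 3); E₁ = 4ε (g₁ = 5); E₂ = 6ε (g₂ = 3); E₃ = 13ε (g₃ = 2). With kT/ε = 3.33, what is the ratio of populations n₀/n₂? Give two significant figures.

6.1

n₀/n₂ = (g₀/g₂) exp[−(E₀−E₂)/kT] = (3/3) × exp(−(-6ε)/(3.33ε)) = (3/3) × exp(1.802) = 6.1.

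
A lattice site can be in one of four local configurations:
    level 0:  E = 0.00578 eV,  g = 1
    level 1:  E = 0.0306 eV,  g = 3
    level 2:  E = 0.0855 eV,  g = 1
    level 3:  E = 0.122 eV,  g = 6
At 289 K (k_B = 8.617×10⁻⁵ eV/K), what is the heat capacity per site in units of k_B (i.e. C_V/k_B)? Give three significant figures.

k_BT = 8.617×10⁻⁵ × 289 K = 0.024903 eV.
Eᵢ/kT = 0.23210, 1.2288, 3.4333, 4.8990.
Z = Σ gᵢe^(−Eᵢ/kT) = 1·e^(−0.23210) + 3·e^(−1.2288) + 1·e^(−3.4333) + 6·e^(−4.8990) = 0.79287 + 0.87793 + 0.032280 + 0.044724 = 1.7478.
⟨E⟩ = 0.022694 eV, ⟨E²⟩ = 0.0010014 eV².
C_V/k_B = (⟨E²⟩ − ⟨E⟩²)/(kT)² = (0.0010014 − 0.00051502)/0.00062016 = 0.784.

0.784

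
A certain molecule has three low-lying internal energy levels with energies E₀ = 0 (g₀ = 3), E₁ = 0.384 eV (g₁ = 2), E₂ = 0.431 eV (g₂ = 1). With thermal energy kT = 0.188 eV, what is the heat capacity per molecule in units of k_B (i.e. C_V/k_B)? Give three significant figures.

0.429

Eᵢ/kT = 0, 2.0426, 2.2926.
Z = Σ gᵢe^(−Eᵢ/kT) = 3·e^(−0) + 2·e^(−2.0426) + 1·e^(−2.2926) = 3.0000 + 0.25938 + 0.10100 = 3.3604.
⟨E⟩ = 0.042594 eV, ⟨E²⟩ = 0.016965 eV².
C_V/k_B = (⟨E²⟩ − ⟨E⟩²)/(kT)² = (0.016965 − 0.0018142)/0.035344 = 0.429.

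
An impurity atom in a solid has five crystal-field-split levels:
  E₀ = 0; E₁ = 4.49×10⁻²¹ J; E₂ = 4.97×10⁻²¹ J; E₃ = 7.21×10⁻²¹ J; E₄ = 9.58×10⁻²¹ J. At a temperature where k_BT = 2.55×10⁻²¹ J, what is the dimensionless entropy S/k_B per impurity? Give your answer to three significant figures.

Eᵢ/kT = 0, 1.7608, 1.9490, 2.8275, 3.7569.
Z = Σ e^(−Eᵢ/kT) = e^(−0) + e^(−1.7608) + e^(−1.9490) + e^(−2.8275) + e^(−3.7569) = 1.0000 + 0.17191 + 0.14242 + 0.059161 + 0.023356 = 1.3968.
⟨E⟩ = Σ EᵢPᵢ = 1.5249 ×10⁻²¹ J.
S/k_B = ln Z + ⟨E⟩/kT = ln(1.3968) + 1.5249/2.55 = 0.33418 + 0.59800 = 0.932.

0.932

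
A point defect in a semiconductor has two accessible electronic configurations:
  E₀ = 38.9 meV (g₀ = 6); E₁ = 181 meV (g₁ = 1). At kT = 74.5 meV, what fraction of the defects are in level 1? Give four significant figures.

0.02415

Eᵢ/kT = 0.522148, 2.42953.
Z = Σ gᵢe^(−Eᵢ/kT) = 6·e^(−0.522148) + 1·e^(−2.42953) = 3.55947 + 0.0880782 = 3.64755.
P₁ = g₁ e^(−E₁/kT) / Z = 0.0880782/3.64755 = 0.02415.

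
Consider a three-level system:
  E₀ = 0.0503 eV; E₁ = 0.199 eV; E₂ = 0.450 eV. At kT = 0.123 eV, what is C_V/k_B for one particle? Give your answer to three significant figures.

0.500

Eᵢ/kT = 0.40894, 1.6179, 3.6585.
Z = Σ e^(−Eᵢ/kT) = e^(−0.40894) + e^(−1.6179) + e^(−3.6585) = 0.66435 + 0.19831 + 0.025771 = 0.88843.
⟨E⟩ = 0.095086 eV, ⟨E²⟩ = 0.016605 eV².
C_V/k_B = (⟨E²⟩ − ⟨E⟩²)/(kT)² = (0.016605 − 0.0090413)/0.015129 = 0.500.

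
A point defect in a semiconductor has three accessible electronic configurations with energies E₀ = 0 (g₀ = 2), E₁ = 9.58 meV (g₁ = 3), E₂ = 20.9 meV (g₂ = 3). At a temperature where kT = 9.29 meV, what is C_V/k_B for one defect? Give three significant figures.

0.522

Eᵢ/kT = 0, 1.0312, 2.2497.
Z = Σ gᵢe^(−Eᵢ/kT) = 2·e^(−0) + 3·e^(−1.0312) + 3·e^(−2.2497) = 2.0000 + 1.0697 + 0.31629 = 3.3860.
⟨E⟩ = 4.9788 meV, ⟨E²⟩ = 69.797 meV².
C_V/k_B = (⟨E²⟩ − ⟨E⟩²)/(kT)² = (69.797 − 24.788)/86.304 = 0.522.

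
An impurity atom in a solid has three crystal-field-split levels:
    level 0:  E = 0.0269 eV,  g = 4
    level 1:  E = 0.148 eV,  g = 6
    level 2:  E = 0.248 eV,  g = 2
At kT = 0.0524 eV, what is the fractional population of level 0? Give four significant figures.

Eᵢ/kT = 0.513359, 2.82443, 4.73282.
Z = Σ gᵢe^(−Eᵢ/kT) = 4·e^(−0.513359) + 6·e^(−2.82443) + 2·e^(−4.73282) = 2.39393 + 0.356055 + 0.0176032 = 2.76759.
P₀ = g₀ e^(−E₀/kT) / Z = 2.39393/2.76759 = 0.8650.

0.8650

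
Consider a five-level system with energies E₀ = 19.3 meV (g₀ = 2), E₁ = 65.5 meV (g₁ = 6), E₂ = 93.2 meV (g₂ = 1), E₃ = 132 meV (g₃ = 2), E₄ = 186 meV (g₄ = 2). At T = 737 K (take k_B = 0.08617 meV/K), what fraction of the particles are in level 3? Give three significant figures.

0.0595

k_BT = 0.08617 × 737 K = 63.507 meV.
Eᵢ/kT = 0.30390, 1.0314, 1.4676, 2.0785, 2.9288.
Z = Σ gᵢe^(−Eᵢ/kT) = 2·e^(−0.30390) + 6·e^(−1.0314) + 1·e^(−1.4676) + 2·e^(−2.0785) + 2·e^(−2.9288) = 1.4759 + 2.1390 + 0.23048 + 0.25024 + 0.10692 = 4.2025.
P₃ = g₃ e^(−E₃/kT) / Z = 0.25024/4.2025 = 0.0595.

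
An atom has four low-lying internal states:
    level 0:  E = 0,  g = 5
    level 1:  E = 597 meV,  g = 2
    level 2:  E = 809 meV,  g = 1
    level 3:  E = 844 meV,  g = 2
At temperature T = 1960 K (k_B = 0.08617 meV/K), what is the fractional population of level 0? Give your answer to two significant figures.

k_BT = 0.08617 × 1960 K = 168.9 meV.
Eᵢ/kT = 0, 3.535, 4.790, 4.997.
Z = Σ gᵢe^(−Eᵢ/kT) = 5·e^(−0) + 2·e^(−3.535) + 1·e^(−4.790) + 2·e^(−4.997) = 5.000 + 0.05832 + 0.008312 + 0.01352 = 5.080.
P₀ = g₀ e^(−E₀/kT) / Z = 5.000/5.080 = 0.98.

0.98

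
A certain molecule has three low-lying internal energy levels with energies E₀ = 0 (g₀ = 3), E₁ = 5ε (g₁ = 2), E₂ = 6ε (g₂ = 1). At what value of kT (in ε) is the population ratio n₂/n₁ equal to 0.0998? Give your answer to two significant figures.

n₂/n₁ = (g₂/g₁) exp[−(E₂−E₁)/kT] = 0.0998.
⇒ (E₂−E₁)/kT = ln((1/2)/0.0998) = ln(5.010) = 1.611.
kT = 1ε / 1.611 = 0.62 ε.

0.62 ε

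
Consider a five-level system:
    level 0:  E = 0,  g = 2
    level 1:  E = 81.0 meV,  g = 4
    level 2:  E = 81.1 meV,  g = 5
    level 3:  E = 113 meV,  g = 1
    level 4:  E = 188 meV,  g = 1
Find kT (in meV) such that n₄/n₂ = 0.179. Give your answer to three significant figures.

n₄/n₂ = (g₄/g₂) exp[−(E₄−E₂)/kT] = 0.179.
⇒ (E₄−E₂)/kT = ln((1/5)/0.179) = ln(1.1173) = 0.11092.
kT = 106.9 meV / 0.11092 = 964 meV.

964 meV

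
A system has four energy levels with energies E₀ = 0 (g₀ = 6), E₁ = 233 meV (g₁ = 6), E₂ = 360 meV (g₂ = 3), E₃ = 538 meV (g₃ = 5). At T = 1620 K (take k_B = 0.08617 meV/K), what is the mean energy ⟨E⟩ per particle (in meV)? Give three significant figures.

53.9 meV

k_BT = 0.08617 × 1620 K = 139.60 meV.
Eᵢ/kT = 0, 1.6691, 2.5788, 3.8539.
Z = Σ gᵢe^(−Eᵢ/kT) = 6·e^(−0) + 6·e^(−1.6691) + 3·e^(−2.5788) + 5·e^(−3.8539) = 6.0000 + 1.1305 + 0.22759 + 0.10598 = 7.4641.
⟨E⟩ = Σ Eᵢ gᵢe^(−Eᵢ/kT) / Z = (0·6.0000 + 233·1.1305 + 360·0.22759 + 538·0.10598) / 7.4641 = 53.9 meV.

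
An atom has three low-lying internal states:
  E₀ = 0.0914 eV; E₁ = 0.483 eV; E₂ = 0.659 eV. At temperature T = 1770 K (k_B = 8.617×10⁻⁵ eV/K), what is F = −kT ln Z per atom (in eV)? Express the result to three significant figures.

0.0767 eV

k_BT = 8.617×10⁻⁵ × 1770 K = 0.15252 eV.
Eᵢ/kT = 0.59927, 3.1668, 4.3207.
Z = Σ e^(−Eᵢ/kT) = e^(−0.59927) + e^(−3.1668) + e^(−4.3207) = 0.54921 + 0.042138 + 0.013291 = 0.60464.
F = −kT ln Z = −0.15252 × ln(0.60464) = −0.15252 × -0.50312 = 0.0767 eV.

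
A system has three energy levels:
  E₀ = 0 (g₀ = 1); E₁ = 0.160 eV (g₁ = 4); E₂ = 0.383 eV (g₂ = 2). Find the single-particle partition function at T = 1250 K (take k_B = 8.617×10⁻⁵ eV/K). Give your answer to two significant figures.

k_BT = 8.617×10⁻⁵ × 1250 K = 0.1077 eV.
Eᵢ/kT = 0, 1.486, 3.556.
Z = Σ gᵢe^(−Eᵢ/kT) = 1·e^(−0) + 4·e^(−1.486) + 2·e^(−3.556) = 1.000 + 0.9051 + 0.05711 = 1.962.

Z = 2.0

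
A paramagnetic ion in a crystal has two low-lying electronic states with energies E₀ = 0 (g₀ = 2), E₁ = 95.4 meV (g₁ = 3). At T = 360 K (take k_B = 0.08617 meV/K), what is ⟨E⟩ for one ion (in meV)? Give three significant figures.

k_BT = 0.08617 × 360 K = 31.021 meV.
Eᵢ/kT = 0, 3.0753.
Z = Σ gᵢe^(−Eᵢ/kT) = 2·e^(−0) + 3·e^(−3.0753) = 2.0000 + 0.13853 = 2.1385.
⟨E⟩ = Σ Eᵢ gᵢe^(−Eᵢ/kT) / Z = (0·2.0000 + 95.4·0.13853) / 2.1385 = 6.18 meV.

6.18 meV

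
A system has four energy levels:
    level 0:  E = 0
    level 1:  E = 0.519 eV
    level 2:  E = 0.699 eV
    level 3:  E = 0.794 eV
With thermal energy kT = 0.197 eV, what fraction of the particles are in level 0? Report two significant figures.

0.89

Eᵢ/kT = 0, 2.635, 3.548, 4.030.
Z = Σ e^(−Eᵢ/kT) = e^(−0) + e^(−2.635) + e^(−3.548) + e^(−4.030) = 1.000 + 0.07172 + 0.02878 + 0.01777 = 1.118.
P₀ = e^(−E₀/kT) / Z = 1.000/1.118 = 0.89.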